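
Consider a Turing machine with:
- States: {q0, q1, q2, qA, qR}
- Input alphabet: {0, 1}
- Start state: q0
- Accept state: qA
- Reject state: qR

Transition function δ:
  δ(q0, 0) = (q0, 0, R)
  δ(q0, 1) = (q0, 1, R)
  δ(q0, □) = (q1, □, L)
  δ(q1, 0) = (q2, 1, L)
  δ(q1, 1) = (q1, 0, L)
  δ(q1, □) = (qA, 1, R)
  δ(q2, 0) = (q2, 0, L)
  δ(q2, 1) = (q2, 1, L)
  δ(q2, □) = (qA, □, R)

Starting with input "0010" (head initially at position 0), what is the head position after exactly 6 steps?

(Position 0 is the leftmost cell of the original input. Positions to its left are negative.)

Execution trace (head position shown):
Step 0: [q0]0010  (head at position 0)
Step 1: move right → 0[q0]010  (head at position 1)
Step 2: move right → 00[q0]10  (head at position 2)
Step 3: move right → 001[q0]0  (head at position 3)
Step 4: move right → 0010[q0]□  (head at position 4)
Step 5: move left → 001[q1]0□  (head at position 3)
Step 6: move left → 00[q2]11□  (head at position 2)

After 6 steps, the head is at position 2.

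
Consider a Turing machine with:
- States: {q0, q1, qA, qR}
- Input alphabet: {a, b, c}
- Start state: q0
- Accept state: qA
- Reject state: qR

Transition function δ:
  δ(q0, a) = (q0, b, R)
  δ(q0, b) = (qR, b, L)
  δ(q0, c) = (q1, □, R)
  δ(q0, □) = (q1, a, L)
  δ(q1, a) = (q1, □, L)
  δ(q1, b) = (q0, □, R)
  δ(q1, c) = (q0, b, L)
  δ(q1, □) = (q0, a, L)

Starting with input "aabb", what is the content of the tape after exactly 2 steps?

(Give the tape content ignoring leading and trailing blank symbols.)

Execution trace:
Initial: [q0]aabb
Step 1: δ(q0, a) = (q0, b, R) → b[q0]abb
Step 2: δ(q0, a) = (q0, b, R) → bb[q0]bb

After 2 steps, the tape (ignoring leading/trailing blanks) is: bbbb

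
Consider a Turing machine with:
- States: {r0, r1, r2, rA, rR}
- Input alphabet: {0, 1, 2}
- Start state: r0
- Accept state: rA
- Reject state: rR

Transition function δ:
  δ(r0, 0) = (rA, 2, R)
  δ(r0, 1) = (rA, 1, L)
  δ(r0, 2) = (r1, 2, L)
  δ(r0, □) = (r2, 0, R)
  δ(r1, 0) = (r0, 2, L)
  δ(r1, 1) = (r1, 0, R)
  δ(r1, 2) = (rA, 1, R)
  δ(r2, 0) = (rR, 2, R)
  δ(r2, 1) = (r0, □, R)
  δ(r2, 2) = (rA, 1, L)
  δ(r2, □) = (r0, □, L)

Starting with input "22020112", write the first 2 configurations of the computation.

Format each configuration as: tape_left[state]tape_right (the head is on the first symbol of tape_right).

Transitions applied:
Step 1: δ(r0, 2) = (r1, 2, L)

The first 2 configurations are:
[r0]22020112 ⊢ [r1]□22020112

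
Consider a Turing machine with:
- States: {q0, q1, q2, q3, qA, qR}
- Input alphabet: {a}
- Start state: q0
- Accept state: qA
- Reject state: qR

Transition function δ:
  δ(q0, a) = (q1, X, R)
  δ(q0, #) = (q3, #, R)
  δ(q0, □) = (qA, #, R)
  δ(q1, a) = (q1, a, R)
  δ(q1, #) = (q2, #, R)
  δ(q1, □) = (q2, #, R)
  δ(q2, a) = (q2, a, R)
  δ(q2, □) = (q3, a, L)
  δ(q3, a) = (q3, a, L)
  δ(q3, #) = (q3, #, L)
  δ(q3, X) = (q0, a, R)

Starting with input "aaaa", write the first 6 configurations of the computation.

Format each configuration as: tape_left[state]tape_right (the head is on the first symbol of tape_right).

Transitions applied:
Step 1: δ(q0, a) = (q1, X, R)
Step 2: δ(q1, a) = (q1, a, R)
Step 3: δ(q1, a) = (q1, a, R)
Step 4: δ(q1, a) = (q1, a, R)
Step 5: δ(q1, □) = (q2, #, R)

The first 6 configurations are:
[q0]aaaa ⊢ X[q1]aaa ⊢ Xa[q1]aa ⊢ Xaa[q1]a ⊢ Xaaa[q1]□ ⊢ Xaaa#[q2]□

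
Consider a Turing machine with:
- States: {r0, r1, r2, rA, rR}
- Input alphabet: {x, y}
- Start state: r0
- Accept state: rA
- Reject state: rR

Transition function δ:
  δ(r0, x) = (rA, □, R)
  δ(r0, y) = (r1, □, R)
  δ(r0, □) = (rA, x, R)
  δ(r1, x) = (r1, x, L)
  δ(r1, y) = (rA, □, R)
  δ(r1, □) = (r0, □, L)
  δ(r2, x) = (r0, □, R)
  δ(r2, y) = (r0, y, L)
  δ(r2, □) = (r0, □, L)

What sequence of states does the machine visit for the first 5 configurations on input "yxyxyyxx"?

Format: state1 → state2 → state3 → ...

Execution trace:
Initial: [r0]yxyxyyxx
Step 1: δ(r0, y) = (r1, □, R) → □[r1]xyxyyxx
Step 2: δ(r1, x) = (r1, x, L) → [r1]□xyxyyxx
Step 3: δ(r1, □) = (r0, □, L) → [r0]□□xyxyyxx
Step 4: δ(r0, □) = (rA, x, R) → x[rA]□xyxyyxx

The machine reaches the accept state rA and halts.

State sequence: r0 → r1 → r1 → r0 → rA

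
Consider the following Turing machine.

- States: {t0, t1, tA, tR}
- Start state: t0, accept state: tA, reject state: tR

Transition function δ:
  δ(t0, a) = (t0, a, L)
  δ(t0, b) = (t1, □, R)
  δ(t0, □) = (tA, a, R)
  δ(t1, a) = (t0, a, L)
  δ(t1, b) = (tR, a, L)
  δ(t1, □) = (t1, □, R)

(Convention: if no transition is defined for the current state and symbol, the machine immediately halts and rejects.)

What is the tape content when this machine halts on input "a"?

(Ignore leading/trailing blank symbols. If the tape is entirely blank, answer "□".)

Execution trace:
Initial: [t0]a
Step 1: δ(t0, a) = (t0, a, L) → [t0]□a
Step 2: δ(t0, □) = (tA, a, R) → a[tA]a

The machine reaches the accept state tA and halts.

Final tape (ignoring leading/trailing blanks): aa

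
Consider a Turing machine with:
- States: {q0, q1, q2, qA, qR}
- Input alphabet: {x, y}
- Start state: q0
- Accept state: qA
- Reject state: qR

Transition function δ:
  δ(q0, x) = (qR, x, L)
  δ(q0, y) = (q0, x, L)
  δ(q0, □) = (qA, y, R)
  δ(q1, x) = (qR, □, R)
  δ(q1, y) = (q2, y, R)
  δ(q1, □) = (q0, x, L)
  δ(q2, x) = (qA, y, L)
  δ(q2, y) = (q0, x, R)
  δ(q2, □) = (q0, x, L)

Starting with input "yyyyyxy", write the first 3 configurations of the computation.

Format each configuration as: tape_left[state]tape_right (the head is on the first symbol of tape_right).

Transitions applied:
Step 1: δ(q0, y) = (q0, x, L)
Step 2: δ(q0, □) = (qA, y, R)

The first 3 configurations are:
[q0]yyyyyxy ⊢ [q0]□xyyyyxy ⊢ y[qA]xyyyyxy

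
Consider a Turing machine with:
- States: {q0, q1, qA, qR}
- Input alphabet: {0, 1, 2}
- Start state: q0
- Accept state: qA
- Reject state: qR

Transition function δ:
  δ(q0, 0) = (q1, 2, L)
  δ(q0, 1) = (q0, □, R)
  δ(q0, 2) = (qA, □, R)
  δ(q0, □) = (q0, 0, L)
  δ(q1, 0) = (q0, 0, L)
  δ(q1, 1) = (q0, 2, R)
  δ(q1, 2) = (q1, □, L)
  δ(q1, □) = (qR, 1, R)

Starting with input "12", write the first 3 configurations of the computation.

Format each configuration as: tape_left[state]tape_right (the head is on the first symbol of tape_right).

Transitions applied:
Step 1: δ(q0, 1) = (q0, □, R)
Step 2: δ(q0, 2) = (qA, □, R)

The first 3 configurations are:
[q0]12 ⊢ □[q0]2 ⊢ □□[qA]□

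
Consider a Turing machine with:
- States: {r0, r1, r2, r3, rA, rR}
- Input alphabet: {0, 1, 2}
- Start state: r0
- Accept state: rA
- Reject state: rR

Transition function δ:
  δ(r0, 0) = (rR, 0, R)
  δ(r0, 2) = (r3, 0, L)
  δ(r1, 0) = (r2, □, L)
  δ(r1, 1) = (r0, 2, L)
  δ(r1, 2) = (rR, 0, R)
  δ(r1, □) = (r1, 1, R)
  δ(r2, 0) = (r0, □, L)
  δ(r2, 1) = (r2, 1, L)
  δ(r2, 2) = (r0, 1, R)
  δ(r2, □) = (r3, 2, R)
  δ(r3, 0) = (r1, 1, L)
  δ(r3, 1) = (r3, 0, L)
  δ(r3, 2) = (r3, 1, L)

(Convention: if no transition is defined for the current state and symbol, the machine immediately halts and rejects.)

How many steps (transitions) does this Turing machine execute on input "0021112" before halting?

Execution trace:
Initial: [r0]0021112
Step 1: δ(r0, 0) = (rR, 0, R) → 0[rR]021112

The machine reaches the reject state rR and halts.

The machine executed 1 step before halting.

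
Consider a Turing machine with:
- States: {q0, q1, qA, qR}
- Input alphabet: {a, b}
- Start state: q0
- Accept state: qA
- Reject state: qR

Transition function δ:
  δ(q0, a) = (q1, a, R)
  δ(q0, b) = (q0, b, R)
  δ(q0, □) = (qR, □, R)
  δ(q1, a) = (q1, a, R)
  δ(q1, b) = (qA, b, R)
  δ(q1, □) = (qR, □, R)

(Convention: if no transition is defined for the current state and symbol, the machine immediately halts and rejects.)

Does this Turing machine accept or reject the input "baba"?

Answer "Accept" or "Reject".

Execution trace:
Initial: [q0]baba
Step 1: δ(q0, b) = (q0, b, R) → b[q0]aba
Step 2: δ(q0, a) = (q1, a, R) → ba[q1]ba
Step 3: δ(q1, b) = (qA, b, R) → bab[qA]a

The machine reaches the accept state qA and halts.

Answer: Accept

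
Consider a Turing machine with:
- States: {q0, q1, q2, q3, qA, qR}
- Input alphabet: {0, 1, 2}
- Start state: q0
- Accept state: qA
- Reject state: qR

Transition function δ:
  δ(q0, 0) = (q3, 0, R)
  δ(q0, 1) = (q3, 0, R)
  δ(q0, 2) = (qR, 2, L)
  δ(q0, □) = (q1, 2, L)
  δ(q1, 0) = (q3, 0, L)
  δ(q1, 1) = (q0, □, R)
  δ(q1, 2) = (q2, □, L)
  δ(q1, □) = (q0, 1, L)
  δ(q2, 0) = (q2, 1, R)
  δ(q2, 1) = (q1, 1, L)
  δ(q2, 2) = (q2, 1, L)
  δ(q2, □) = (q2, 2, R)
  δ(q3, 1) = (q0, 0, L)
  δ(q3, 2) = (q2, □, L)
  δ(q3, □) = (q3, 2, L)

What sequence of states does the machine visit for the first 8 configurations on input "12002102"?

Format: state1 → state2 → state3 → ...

Execution trace:
Initial: [q0]12002102
Step 1: δ(q0, 1) = (q3, 0, R) → 0[q3]2002102
Step 2: δ(q3, 2) = (q2, □, L) → [q2]0□002102
Step 3: δ(q2, 0) = (q2, 1, R) → 1[q2]□002102
Step 4: δ(q2, □) = (q2, 2, R) → 12[q2]002102
Step 5: δ(q2, 0) = (q2, 1, R) → 121[q2]02102
Step 6: δ(q2, 0) = (q2, 1, R) → 1211[q2]2102
Step 7: δ(q2, 2) = (q2, 1, L) → 121[q2]11102

State sequence: q0 → q3 → q2 → q2 → q2 → q2 → q2 → q2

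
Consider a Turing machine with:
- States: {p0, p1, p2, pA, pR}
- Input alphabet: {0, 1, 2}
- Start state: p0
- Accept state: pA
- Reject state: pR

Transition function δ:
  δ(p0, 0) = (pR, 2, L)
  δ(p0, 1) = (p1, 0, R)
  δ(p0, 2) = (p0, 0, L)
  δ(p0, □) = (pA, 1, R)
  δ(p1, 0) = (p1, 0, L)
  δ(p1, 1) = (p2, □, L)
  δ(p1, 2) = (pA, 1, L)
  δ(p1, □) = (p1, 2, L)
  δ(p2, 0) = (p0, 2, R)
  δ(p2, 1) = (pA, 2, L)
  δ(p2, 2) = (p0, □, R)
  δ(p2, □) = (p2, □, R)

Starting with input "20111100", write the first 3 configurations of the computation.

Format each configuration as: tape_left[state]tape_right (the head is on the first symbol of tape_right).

Transitions applied:
Step 1: δ(p0, 2) = (p0, 0, L)
Step 2: δ(p0, □) = (pA, 1, R)

The first 3 configurations are:
[p0]20111100 ⊢ [p0]□00111100 ⊢ 1[pA]00111100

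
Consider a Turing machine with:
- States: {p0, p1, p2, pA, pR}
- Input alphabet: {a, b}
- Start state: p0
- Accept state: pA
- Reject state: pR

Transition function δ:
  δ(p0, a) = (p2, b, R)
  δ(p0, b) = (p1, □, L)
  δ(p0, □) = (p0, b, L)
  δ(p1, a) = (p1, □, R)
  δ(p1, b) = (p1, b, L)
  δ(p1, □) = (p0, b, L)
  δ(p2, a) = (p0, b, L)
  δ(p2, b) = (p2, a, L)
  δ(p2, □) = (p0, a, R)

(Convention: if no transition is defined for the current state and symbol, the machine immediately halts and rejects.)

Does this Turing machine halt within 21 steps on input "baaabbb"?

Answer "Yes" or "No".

Execution trace:
Initial: [p0]baaabbb
Step 1: δ(p0, b) = (p1, □, L) → [p1]□□aaabbb
Step 2: δ(p1, □) = (p0, b, L) → [p0]□b□aaabbb
Step 3: δ(p0, □) = (p0, b, L) → [p0]□bb□aaabbb
Step 4: δ(p0, □) = (p0, b, L) → [p0]□bbb□aaabbb
Step 5: δ(p0, □) = (p0, b, L) → [p0]□bbbb□aaabbb
Step 6: δ(p0, □) = (p0, b, L) → [p0]□bbbbb□aaabbb
Step 7: δ(p0, □) = (p0, b, L) → [p0]□bbbbbb□aaabbb
Step 8: δ(p0, □) = (p0, b, L) → [p0]□bbbbbbb□aaabbb
Step 9: δ(p0, □) = (p0, b, L) → [p0]□bbbbbbbb□aaabbb
Step 10: δ(p0, □) = (p0, b, L) → [p0]□bbbbbbbbb□aaabbb
Step 11: δ(p0, □) = (p0, b, L) → [p0]□bbbbbbbbbb□aaabbb
Step 12: δ(p0, □) = (p0, b, L) → [p0]□bbbbbbbbbbb□aaabbb
Step 13: δ(p0, □) = (p0, b, L) → [p0]□bbbbbbbbbbbb□aaabbb
Step 14: δ(p0, □) = (p0, b, L) → [p0]□bbbbbbbbbbbbb□aaabbb
Step 15: δ(p0, □) = (p0, b, L) → [p0]□bbbbbbbbbbbbbb□aaabbb
Step 16: δ(p0, □) = (p0, b, L) → [p0]□bbbbbbbbbbbbbbb□aaabbb
Step 17: δ(p0, □) = (p0, b, L) → [p0]□bbbbbbbbbbbbbbbb□aaabbb
Step 18: δ(p0, □) = (p0, b, L) → [p0]□bbbbbbbbbbbbbbbbb□aaabbb
Step 19: δ(p0, □) = (p0, b, L) → [p0]□bbbbbbbbbbbbbbbbbb□aaabbb
Step 20: δ(p0, □) = (p0, b, L) → [p0]□bbbbbbbbbbbbbbbbbbb□aaabbb
Step 21: δ(p0, □) = (p0, b, L) → [p0]□bbbbbbbbbbbbbbbbbbbb□aaabbb

The machine has not reached a halting state after 21 steps.
The machine did not halt within the 21-step bound.

Answer: No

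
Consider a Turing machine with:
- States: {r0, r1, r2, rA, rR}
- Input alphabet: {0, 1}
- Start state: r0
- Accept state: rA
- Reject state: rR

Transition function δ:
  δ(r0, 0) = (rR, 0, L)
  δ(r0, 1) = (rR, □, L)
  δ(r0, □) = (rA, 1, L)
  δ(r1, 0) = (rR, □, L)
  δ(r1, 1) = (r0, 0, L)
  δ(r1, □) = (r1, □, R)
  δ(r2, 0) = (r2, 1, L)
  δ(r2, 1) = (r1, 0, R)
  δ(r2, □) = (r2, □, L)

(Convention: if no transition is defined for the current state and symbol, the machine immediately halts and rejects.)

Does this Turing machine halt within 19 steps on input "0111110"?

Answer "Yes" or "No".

Execution trace:
Initial: [r0]0111110
Step 1: δ(r0, 0) = (rR, 0, L) → [rR]□0111110

The machine reaches the reject state rR and halts.
The machine halted after 1 step (within the 19-step bound).

Answer: Yes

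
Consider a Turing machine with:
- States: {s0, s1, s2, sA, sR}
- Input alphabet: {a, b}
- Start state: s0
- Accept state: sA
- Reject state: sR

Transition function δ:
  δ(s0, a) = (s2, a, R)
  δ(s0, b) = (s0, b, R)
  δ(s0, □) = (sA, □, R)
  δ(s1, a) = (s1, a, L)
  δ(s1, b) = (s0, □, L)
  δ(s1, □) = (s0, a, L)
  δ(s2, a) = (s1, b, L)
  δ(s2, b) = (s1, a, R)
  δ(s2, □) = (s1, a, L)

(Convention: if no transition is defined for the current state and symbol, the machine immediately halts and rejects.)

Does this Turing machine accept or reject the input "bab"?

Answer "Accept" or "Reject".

Execution trace:
Initial: [s0]bab
Step 1: δ(s0, b) = (s0, b, R) → b[s0]ab
Step 2: δ(s0, a) = (s2, a, R) → ba[s2]b
Step 3: δ(s2, b) = (s1, a, R) → baa[s1]□
Step 4: δ(s1, □) = (s0, a, L) → ba[s0]aa
Step 5: δ(s0, a) = (s2, a, R) → baa[s2]a
Step 6: δ(s2, a) = (s1, b, L) → ba[s1]ab
Step 7: δ(s1, a) = (s1, a, L) → b[s1]aab
Step 8: δ(s1, a) = (s1, a, L) → [s1]baab
Step 9: δ(s1, b) = (s0, □, L) → [s0]□□aab
Step 10: δ(s0, □) = (sA, □, R) → □[sA]□aab

The machine reaches the accept state sA and halts.

Answer: Accept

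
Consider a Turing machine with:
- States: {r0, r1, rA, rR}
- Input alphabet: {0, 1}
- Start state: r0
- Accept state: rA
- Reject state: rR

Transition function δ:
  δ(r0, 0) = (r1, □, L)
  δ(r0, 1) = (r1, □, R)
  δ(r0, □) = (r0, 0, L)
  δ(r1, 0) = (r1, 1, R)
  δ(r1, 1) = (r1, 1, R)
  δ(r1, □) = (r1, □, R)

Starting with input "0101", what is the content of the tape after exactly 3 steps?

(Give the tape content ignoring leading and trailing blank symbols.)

Execution trace:
Initial: [r0]0101
Step 1: δ(r0, 0) = (r1, □, L) → [r1]□□101
Step 2: δ(r1, □) = (r1, □, R) → □[r1]□101
Step 3: δ(r1, □) = (r1, □, R) → □□[r1]101

After 3 steps, the tape (ignoring leading/trailing blanks) is: 101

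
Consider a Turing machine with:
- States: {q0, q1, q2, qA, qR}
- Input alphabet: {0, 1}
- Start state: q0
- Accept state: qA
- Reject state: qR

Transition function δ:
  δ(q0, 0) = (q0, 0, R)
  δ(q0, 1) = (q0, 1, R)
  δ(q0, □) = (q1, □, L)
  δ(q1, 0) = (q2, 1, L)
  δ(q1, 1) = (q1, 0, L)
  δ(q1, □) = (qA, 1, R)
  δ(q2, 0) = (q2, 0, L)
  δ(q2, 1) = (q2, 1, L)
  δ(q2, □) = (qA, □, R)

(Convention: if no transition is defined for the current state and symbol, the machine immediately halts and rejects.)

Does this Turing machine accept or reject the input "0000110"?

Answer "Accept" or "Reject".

Execution trace:
Initial: [q0]0000110
Step 1: δ(q0, 0) = (q0, 0, R) → 0[q0]000110
Step 2: δ(q0, 0) = (q0, 0, R) → 00[q0]00110
Step 3: δ(q0, 0) = (q0, 0, R) → 000[q0]0110
Step 4: δ(q0, 0) = (q0, 0, R) → 0000[q0]110
Step 5: δ(q0, 1) = (q0, 1, R) → 00001[q0]10
Step 6: δ(q0, 1) = (q0, 1, R) → 000011[q0]0
Step 7: δ(q0, 0) = (q0, 0, R) → 0000110[q0]□
Step 8: δ(q0, □) = (q1, □, L) → 000011[q1]0□
Step 9: δ(q1, 0) = (q2, 1, L) → 00001[q2]11□
Step 10: δ(q2, 1) = (q2, 1, L) → 0000[q2]111□
Step 11: δ(q2, 1) = (q2, 1, L) → 000[q2]0111□
Step 12: δ(q2, 0) = (q2, 0, L) → 00[q2]00111□
Step 13: δ(q2, 0) = (q2, 0, L) → 0[q2]000111□
Step 14: δ(q2, 0) = (q2, 0, L) → [q2]0000111□
Step 15: δ(q2, 0) = (q2, 0, L) → [q2]□0000111□
Step 16: δ(q2, □) = (qA, □, R) → □[qA]0000111□

The machine reaches the accept state qA and halts.

Answer: Accept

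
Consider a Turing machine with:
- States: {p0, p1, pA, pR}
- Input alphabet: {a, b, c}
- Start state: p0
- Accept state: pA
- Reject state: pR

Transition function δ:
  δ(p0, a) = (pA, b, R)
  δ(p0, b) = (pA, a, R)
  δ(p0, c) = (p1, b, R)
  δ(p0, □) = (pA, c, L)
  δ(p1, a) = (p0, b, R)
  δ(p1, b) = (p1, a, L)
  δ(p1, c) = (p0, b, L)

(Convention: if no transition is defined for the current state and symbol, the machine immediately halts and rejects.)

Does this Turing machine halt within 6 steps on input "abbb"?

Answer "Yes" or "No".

Execution trace:
Initial: [p0]abbb
Step 1: δ(p0, a) = (pA, b, R) → b[pA]bbb

The machine reaches the accept state pA and halts.
The machine halted after 1 step (within the 6-step bound).

Answer: Yes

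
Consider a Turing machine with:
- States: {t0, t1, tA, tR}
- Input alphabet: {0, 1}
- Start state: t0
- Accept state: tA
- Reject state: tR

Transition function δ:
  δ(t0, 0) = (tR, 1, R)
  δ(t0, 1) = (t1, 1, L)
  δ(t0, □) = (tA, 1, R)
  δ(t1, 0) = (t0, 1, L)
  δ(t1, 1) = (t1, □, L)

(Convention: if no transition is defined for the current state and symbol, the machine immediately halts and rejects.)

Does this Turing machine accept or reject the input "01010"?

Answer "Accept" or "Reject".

Execution trace:
Initial: [t0]01010
Step 1: δ(t0, 0) = (tR, 1, R) → 1[tR]1010

The machine reaches the reject state tR and halts.

Answer: Reject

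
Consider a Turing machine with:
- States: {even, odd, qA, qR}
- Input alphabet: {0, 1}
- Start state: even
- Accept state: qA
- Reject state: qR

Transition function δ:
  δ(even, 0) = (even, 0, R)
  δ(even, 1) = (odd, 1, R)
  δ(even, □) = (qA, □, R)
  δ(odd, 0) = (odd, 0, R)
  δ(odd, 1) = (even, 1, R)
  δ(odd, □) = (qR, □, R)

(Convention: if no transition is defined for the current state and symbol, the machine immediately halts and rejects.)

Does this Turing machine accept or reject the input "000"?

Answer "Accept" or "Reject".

Execution trace:
Initial: [even]000
Step 1: δ(even, 0) = (even, 0, R) → 0[even]00
Step 2: δ(even, 0) = (even, 0, R) → 00[even]0
Step 3: δ(even, 0) = (even, 0, R) → 000[even]□
Step 4: δ(even, □) = (qA, □, R) → 000□[qA]□

The machine reaches the accept state qA and halts.

Answer: Accept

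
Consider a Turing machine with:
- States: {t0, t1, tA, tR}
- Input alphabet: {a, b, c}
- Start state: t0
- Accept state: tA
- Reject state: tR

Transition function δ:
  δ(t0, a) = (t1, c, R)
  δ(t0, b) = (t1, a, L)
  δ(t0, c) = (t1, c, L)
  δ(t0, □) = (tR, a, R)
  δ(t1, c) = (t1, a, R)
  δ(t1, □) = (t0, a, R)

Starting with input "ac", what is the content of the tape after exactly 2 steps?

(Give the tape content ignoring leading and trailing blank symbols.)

Execution trace:
Initial: [t0]ac
Step 1: δ(t0, a) = (t1, c, R) → c[t1]c
Step 2: δ(t1, c) = (t1, a, R) → ca[t1]□

After 2 steps, the tape (ignoring leading/trailing blanks) is: ca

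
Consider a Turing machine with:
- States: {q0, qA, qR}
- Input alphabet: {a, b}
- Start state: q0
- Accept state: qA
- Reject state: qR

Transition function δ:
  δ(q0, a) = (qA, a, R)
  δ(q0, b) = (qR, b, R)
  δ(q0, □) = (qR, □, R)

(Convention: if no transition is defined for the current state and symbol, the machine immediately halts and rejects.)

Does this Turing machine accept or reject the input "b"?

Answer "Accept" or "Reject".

Execution trace:
Initial: [q0]b
Step 1: δ(q0, b) = (qR, b, R) → b[qR]□

The machine reaches the reject state qR and halts.

Answer: Reject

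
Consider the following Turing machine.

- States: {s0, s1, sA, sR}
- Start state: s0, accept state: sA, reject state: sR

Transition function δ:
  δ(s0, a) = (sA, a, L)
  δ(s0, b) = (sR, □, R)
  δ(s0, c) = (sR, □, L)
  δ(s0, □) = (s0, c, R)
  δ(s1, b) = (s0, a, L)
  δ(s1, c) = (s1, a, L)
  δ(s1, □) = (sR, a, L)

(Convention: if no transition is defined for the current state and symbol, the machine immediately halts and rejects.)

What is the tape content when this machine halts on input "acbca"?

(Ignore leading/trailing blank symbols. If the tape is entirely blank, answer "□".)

Execution trace:
Initial: [s0]acbca
Step 1: δ(s0, a) = (sA, a, L) → [sA]□acbca

The machine reaches the accept state sA and halts.

Final tape (ignoring leading/trailing blanks): acbca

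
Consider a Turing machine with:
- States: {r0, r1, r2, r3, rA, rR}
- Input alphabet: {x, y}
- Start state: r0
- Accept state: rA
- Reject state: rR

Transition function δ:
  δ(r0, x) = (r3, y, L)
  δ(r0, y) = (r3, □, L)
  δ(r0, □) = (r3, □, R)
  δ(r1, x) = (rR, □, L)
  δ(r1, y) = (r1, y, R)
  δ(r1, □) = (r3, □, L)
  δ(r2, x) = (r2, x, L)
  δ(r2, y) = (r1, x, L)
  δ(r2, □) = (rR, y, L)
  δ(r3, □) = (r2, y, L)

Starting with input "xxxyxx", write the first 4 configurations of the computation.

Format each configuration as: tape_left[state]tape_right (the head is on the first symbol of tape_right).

Transitions applied:
Step 1: δ(r0, x) = (r3, y, L)
Step 2: δ(r3, □) = (r2, y, L)
Step 3: δ(r2, □) = (rR, y, L)

The first 4 configurations are:
[r0]xxxyxx ⊢ [r3]□yxxyxx ⊢ [r2]□yyxxyxx ⊢ [rR]□yyyxxyxx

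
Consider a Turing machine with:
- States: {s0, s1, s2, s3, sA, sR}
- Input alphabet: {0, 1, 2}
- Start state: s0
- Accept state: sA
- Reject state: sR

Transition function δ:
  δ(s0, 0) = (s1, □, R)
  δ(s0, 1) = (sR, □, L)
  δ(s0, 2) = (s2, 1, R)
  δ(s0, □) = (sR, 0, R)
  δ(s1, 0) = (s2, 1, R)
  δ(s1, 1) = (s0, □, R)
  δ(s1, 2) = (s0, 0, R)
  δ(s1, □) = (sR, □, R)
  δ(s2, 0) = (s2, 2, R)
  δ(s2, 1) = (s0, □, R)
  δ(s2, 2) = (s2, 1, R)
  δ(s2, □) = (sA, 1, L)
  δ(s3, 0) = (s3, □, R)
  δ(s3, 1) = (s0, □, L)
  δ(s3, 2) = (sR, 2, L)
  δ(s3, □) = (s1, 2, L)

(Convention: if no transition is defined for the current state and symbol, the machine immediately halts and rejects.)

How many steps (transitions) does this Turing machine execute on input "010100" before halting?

Execution trace:
Initial: [s0]010100
Step 1: δ(s0, 0) = (s1, □, R) → □[s1]10100
Step 2: δ(s1, 1) = (s0, □, R) → □□[s0]0100
Step 3: δ(s0, 0) = (s1, □, R) → □□□[s1]100
Step 4: δ(s1, 1) = (s0, □, R) → □□□□[s0]00
Step 5: δ(s0, 0) = (s1, □, R) → □□□□□[s1]0
Step 6: δ(s1, 0) = (s2, 1, R) → □□□□□1[s2]□
Step 7: δ(s2, □) = (sA, 1, L) → □□□□□[sA]11

The machine reaches the accept state sA and halts.

The machine executed 7 steps before halting.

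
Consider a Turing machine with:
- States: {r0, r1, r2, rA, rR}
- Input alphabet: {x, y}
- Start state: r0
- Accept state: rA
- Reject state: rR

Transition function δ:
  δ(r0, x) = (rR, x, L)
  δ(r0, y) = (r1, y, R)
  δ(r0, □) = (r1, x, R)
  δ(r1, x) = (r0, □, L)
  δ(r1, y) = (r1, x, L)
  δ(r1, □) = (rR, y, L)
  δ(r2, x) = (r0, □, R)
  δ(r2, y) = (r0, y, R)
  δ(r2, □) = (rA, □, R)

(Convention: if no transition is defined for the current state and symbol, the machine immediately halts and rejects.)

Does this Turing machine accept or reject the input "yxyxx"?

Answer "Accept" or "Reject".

Execution trace:
Initial: [r0]yxyxx
Step 1: δ(r0, y) = (r1, y, R) → y[r1]xyxx
Step 2: δ(r1, x) = (r0, □, L) → [r0]y□yxx
Step 3: δ(r0, y) = (r1, y, R) → y[r1]□yxx
Step 4: δ(r1, □) = (rR, y, L) → [rR]yyyxx

The machine reaches the reject state rR and halts.

Answer: Reject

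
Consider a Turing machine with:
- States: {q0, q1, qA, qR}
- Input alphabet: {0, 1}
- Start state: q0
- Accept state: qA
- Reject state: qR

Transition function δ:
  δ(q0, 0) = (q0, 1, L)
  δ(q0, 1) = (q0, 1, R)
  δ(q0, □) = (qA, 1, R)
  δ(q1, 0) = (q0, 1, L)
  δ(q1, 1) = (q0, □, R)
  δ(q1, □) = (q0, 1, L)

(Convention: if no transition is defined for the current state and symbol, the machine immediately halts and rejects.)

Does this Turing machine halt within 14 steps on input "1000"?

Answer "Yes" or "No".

Execution trace:
Initial: [q0]1000
Step 1: δ(q0, 1) = (q0, 1, R) → 1[q0]000
Step 2: δ(q0, 0) = (q0, 1, L) → [q0]1100
Step 3: δ(q0, 1) = (q0, 1, R) → 1[q0]100
Step 4: δ(q0, 1) = (q0, 1, R) → 11[q0]00
Step 5: δ(q0, 0) = (q0, 1, L) → 1[q0]110
Step 6: δ(q0, 1) = (q0, 1, R) → 11[q0]10
Step 7: δ(q0, 1) = (q0, 1, R) → 111[q0]0
Step 8: δ(q0, 0) = (q0, 1, L) → 11[q0]11
Step 9: δ(q0, 1) = (q0, 1, R) → 111[q0]1
Step 10: δ(q0, 1) = (q0, 1, R) → 1111[q0]□
Step 11: δ(q0, □) = (qA, 1, R) → 11111[qA]□

The machine reaches the accept state qA and halts.
The machine halted after 11 steps (within the 14-step bound).

Answer: Yes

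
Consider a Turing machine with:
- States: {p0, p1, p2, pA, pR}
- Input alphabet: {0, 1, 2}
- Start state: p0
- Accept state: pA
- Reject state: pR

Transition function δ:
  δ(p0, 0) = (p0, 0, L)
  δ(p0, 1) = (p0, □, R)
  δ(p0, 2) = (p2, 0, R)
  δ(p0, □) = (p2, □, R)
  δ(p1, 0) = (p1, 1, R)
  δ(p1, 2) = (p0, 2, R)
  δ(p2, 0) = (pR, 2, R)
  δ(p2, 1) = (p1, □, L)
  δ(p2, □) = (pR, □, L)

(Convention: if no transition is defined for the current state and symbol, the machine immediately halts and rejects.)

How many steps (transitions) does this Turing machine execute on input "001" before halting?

Execution trace:
Initial: [p0]001
Step 1: δ(p0, 0) = (p0, 0, L) → [p0]□001
Step 2: δ(p0, □) = (p2, □, R) → □[p2]001
Step 3: δ(p2, 0) = (pR, 2, R) → □2[pR]01

The machine reaches the reject state pR and halts.

The machine executed 3 steps before halting.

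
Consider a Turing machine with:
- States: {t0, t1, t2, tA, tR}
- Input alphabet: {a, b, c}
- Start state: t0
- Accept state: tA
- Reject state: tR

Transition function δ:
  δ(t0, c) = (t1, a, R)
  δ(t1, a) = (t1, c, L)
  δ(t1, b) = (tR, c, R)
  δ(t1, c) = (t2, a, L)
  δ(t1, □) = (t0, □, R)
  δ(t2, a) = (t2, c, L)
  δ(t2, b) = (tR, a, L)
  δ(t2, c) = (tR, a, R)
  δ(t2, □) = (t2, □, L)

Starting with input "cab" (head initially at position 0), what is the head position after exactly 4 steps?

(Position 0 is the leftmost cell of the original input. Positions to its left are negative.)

Execution trace (head position shown):
Step 0: [t0]cab  (head at position 0)
Step 1: move right → a[t1]ab  (head at position 1)
Step 2: move left → [t1]acb  (head at position 0)
Step 3: move left → [t1]□ccb  (head at position -1)
Step 4: move right → □[t0]ccb  (head at position 0)

After 4 steps, the head is at position 0.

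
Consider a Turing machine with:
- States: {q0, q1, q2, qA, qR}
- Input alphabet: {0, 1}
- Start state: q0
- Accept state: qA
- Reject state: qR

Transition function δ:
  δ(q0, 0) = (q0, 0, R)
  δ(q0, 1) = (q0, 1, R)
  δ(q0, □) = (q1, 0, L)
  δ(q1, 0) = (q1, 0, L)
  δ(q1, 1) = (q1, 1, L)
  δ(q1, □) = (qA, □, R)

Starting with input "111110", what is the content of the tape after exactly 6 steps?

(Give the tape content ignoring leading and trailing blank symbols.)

Execution trace:
Initial: [q0]111110
Step 1: δ(q0, 1) = (q0, 1, R) → 1[q0]11110
Step 2: δ(q0, 1) = (q0, 1, R) → 11[q0]1110
Step 3: δ(q0, 1) = (q0, 1, R) → 111[q0]110
Step 4: δ(q0, 1) = (q0, 1, R) → 1111[q0]10
Step 5: δ(q0, 1) = (q0, 1, R) → 11111[q0]0
Step 6: δ(q0, 0) = (q0, 0, R) → 111110[q0]□

After 6 steps, the tape (ignoring leading/trailing blanks) is: 111110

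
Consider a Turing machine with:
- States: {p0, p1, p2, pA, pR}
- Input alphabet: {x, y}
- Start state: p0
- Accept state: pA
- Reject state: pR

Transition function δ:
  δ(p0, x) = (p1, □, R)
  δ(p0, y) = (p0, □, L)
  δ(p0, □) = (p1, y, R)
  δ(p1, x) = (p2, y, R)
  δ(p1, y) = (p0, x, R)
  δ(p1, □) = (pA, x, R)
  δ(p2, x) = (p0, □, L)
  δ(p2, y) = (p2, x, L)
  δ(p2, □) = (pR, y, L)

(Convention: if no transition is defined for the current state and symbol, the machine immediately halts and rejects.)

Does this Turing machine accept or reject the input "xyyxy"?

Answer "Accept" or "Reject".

Execution trace:
Initial: [p0]xyyxy
Step 1: δ(p0, x) = (p1, □, R) → □[p1]yyxy
Step 2: δ(p1, y) = (p0, x, R) → □x[p0]yxy
Step 3: δ(p0, y) = (p0, □, L) → □[p0]x□xy
Step 4: δ(p0, x) = (p1, □, R) → □□[p1]□xy
Step 5: δ(p1, □) = (pA, x, R) → □□x[pA]xy

The machine reaches the accept state pA and halts.

Answer: Accept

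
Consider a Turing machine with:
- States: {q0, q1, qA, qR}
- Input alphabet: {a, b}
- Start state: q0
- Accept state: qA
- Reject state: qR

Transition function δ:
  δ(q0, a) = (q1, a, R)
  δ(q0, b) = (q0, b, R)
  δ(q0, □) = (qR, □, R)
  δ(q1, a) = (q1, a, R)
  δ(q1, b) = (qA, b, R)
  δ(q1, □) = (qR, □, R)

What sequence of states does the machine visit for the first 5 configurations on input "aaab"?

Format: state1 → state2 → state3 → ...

Execution trace:
Initial: [q0]aaab
Step 1: δ(q0, a) = (q1, a, R) → a[q1]aab
Step 2: δ(q1, a) = (q1, a, R) → aa[q1]ab
Step 3: δ(q1, a) = (q1, a, R) → aaa[q1]b
Step 4: δ(q1, b) = (qA, b, R) → aaab[qA]□

The machine reaches the accept state qA and halts.

State sequence: q0 → q1 → q1 → q1 → qA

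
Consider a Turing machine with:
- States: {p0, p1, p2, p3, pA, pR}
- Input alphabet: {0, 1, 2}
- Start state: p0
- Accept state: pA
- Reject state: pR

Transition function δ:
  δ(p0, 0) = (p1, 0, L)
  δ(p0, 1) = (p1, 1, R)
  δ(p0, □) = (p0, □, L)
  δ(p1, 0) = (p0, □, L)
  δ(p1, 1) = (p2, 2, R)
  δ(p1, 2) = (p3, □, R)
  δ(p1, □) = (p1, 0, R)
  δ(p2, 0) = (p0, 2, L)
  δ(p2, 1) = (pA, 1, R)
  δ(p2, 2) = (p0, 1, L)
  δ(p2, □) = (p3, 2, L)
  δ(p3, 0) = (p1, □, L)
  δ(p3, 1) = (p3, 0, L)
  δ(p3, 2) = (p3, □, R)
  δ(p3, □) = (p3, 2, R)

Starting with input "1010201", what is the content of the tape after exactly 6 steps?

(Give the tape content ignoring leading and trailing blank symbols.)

Execution trace:
Initial: [p0]1010201
Step 1: δ(p0, 1) = (p1, 1, R) → 1[p1]010201
Step 2: δ(p1, 0) = (p0, □, L) → [p0]1□10201
Step 3: δ(p0, 1) = (p1, 1, R) → 1[p1]□10201
Step 4: δ(p1, □) = (p1, 0, R) → 10[p1]10201
Step 5: δ(p1, 1) = (p2, 2, R) → 102[p2]0201
Step 6: δ(p2, 0) = (p0, 2, L) → 10[p0]22201

No transition is defined for δ(p0, 2). By convention the machine halts and rejects.

After 6 steps, the tape (ignoring leading/trailing blanks) is: 1022201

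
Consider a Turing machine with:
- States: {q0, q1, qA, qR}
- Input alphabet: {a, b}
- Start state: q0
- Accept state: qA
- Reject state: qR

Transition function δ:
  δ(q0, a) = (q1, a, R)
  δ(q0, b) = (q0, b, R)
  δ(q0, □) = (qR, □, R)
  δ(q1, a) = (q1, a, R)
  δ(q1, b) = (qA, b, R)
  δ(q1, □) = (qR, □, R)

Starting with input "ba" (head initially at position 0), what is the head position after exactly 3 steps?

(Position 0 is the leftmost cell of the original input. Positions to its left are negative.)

Execution trace (head position shown):
Step 0: [q0]ba  (head at position 0)
Step 1: move right → b[q0]a  (head at position 1)
Step 2: move right → ba[q1]□  (head at position 2)
Step 3: move right → ba□[qR]□  (head at position 3)

After 3 steps, the head is at position 3.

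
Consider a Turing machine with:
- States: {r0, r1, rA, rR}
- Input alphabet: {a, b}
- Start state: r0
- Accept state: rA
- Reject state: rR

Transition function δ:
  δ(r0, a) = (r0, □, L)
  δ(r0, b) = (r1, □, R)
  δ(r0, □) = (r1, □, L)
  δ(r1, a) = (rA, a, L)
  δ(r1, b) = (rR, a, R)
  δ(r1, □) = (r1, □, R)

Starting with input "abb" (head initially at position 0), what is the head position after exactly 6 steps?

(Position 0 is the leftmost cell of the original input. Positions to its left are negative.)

Execution trace (head position shown):
Step 0: [r0]abb  (head at position 0)
Step 1: move left → [r0]□□bb  (head at position -1)
Step 2: move left → [r1]□□□bb  (head at position -2)
Step 3: move right → □[r1]□□bb  (head at position -1)
Step 4: move right → □□[r1]□bb  (head at position 0)
Step 5: move right → □□□[r1]bb  (head at position 1)
Step 6: move right → □□□a[rR]b  (head at position 2)

After 6 steps, the head is at position 2.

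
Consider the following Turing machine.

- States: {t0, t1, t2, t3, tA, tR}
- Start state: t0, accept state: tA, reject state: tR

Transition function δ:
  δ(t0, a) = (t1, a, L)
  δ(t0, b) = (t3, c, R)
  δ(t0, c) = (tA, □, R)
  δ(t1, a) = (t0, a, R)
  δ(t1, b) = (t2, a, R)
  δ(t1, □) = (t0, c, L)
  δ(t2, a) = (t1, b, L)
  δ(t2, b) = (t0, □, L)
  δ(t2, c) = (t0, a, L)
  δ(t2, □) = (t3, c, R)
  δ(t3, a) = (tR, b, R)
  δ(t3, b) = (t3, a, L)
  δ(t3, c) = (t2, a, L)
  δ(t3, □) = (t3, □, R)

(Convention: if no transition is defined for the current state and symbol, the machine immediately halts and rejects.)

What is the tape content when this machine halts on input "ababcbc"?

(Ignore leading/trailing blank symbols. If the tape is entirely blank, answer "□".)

Execution trace:
Initial: [t0]ababcbc
Step 1: δ(t0, a) = (t1, a, L) → [t1]□ababcbc
Step 2: δ(t1, □) = (t0, c, L) → [t0]□cababcbc

No transition is defined for δ(t0, □). By convention the machine halts and rejects.

Final tape (ignoring leading/trailing blanks): cababcbc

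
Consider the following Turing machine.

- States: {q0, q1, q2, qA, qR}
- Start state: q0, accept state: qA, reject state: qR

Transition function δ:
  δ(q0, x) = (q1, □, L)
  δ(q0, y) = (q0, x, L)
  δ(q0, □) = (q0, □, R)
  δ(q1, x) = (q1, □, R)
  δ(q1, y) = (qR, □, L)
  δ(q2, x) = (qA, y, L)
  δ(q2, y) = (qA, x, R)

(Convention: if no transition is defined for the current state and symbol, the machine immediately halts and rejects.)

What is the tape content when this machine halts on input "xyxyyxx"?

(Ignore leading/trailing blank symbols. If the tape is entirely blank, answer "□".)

Execution trace:
Initial: [q0]xyxyyxx
Step 1: δ(q0, x) = (q1, □, L) → [q1]□□yxyyxx

No transition is defined for δ(q1, □). By convention the machine halts and rejects.

Final tape (ignoring leading/trailing blanks): yxyyxx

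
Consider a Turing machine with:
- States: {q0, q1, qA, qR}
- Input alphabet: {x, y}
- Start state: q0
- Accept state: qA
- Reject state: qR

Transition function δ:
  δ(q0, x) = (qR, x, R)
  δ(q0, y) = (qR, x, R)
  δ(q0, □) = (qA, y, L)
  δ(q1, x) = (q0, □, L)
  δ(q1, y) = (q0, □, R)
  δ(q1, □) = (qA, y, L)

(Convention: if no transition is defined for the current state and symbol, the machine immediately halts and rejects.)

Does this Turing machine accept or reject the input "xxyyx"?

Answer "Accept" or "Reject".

Execution trace:
Initial: [q0]xxyyx
Step 1: δ(q0, x) = (qR, x, R) → x[qR]xyyx

The machine reaches the reject state qR and halts.

Answer: Reject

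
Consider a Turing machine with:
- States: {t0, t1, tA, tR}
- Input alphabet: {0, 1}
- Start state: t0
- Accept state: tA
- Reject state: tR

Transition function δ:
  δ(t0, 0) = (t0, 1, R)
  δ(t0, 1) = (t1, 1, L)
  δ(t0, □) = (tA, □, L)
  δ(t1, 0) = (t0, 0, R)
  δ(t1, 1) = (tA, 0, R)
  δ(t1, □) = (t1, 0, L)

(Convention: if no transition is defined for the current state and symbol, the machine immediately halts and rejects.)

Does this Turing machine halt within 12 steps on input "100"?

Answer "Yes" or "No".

Execution trace:
Initial: [t0]100
Step 1: δ(t0, 1) = (t1, 1, L) → [t1]□100
Step 2: δ(t1, □) = (t1, 0, L) → [t1]□0100
Step 3: δ(t1, □) = (t1, 0, L) → [t1]□00100
Step 4: δ(t1, □) = (t1, 0, L) → [t1]□000100
Step 5: δ(t1, □) = (t1, 0, L) → [t1]□0000100
Step 6: δ(t1, □) = (t1, 0, L) → [t1]□00000100
Step 7: δ(t1, □) = (t1, 0, L) → [t1]□000000100
Step 8: δ(t1, □) = (t1, 0, L) → [t1]□0000000100
Step 9: δ(t1, □) = (t1, 0, L) → [t1]□00000000100
Step 10: δ(t1, □) = (t1, 0, L) → [t1]□000000000100
Step 11: δ(t1, □) = (t1, 0, L) → [t1]□0000000000100
Step 12: δ(t1, □) = (t1, 0, L) → [t1]□00000000000100

The machine has not reached a halting state after 12 steps.
The machine did not halt within the 12-step bound.

Answer: No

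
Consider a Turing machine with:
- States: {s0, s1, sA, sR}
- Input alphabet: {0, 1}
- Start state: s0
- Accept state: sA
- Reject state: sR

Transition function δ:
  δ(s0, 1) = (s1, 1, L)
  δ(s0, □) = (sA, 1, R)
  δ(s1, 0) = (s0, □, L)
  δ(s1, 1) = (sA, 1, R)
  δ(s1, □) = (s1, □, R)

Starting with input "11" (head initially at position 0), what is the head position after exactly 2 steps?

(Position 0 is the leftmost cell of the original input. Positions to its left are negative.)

Execution trace (head position shown):
Step 0: [s0]11  (head at position 0)
Step 1: move left → [s1]□11  (head at position -1)
Step 2: move right → □[s1]11  (head at position 0)

After 2 steps, the head is at position 0.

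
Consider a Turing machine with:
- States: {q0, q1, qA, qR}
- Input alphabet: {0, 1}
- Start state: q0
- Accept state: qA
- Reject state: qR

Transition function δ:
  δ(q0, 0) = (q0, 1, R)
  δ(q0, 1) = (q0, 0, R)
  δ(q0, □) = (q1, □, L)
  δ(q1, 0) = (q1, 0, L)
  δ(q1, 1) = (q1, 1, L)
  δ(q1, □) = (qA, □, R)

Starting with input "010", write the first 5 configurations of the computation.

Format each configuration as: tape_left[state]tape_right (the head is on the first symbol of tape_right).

Transitions applied:
Step 1: δ(q0, 0) = (q0, 1, R)
Step 2: δ(q0, 1) = (q0, 0, R)
Step 3: δ(q0, 0) = (q0, 1, R)
Step 4: δ(q0, □) = (q1, □, L)

The first 5 configurations are:
[q0]010 ⊢ 1[q0]10 ⊢ 10[q0]0 ⊢ 101[q0]□ ⊢ 10[q1]1□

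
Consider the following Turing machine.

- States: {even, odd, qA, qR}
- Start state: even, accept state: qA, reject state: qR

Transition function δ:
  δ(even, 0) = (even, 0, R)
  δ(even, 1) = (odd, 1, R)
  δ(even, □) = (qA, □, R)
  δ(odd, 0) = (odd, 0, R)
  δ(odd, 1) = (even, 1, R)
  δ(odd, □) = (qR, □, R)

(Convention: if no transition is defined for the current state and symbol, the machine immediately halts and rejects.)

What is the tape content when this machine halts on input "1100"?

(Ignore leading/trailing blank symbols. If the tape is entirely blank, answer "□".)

Execution trace:
Initial: [even]1100
Step 1: δ(even, 1) = (odd, 1, R) → 1[odd]100
Step 2: δ(odd, 1) = (even, 1, R) → 11[even]00
Step 3: δ(even, 0) = (even, 0, R) → 110[even]0
Step 4: δ(even, 0) = (even, 0, R) → 1100[even]□
Step 5: δ(even, □) = (qA, □, R) → 1100□[qA]□

The machine reaches the accept state qA and halts.

Final tape (ignoring leading/trailing blanks): 1100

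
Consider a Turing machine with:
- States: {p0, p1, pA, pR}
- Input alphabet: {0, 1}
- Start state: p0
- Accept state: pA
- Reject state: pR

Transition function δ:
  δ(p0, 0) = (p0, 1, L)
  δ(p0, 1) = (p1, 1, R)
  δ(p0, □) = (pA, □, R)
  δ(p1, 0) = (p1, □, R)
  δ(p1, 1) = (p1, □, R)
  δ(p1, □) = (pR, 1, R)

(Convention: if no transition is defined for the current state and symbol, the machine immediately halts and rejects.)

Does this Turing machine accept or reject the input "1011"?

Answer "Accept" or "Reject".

Execution trace:
Initial: [p0]1011
Step 1: δ(p0, 1) = (p1, 1, R) → 1[p1]011
Step 2: δ(p1, 0) = (p1, □, R) → 1□[p1]11
Step 3: δ(p1, 1) = (p1, □, R) → 1□□[p1]1
Step 4: δ(p1, 1) = (p1, □, R) → 1□□□[p1]□
Step 5: δ(p1, □) = (pR, 1, R) → 1□□□1[pR]□

The machine reaches the reject state pR and halts.

Answer: Reject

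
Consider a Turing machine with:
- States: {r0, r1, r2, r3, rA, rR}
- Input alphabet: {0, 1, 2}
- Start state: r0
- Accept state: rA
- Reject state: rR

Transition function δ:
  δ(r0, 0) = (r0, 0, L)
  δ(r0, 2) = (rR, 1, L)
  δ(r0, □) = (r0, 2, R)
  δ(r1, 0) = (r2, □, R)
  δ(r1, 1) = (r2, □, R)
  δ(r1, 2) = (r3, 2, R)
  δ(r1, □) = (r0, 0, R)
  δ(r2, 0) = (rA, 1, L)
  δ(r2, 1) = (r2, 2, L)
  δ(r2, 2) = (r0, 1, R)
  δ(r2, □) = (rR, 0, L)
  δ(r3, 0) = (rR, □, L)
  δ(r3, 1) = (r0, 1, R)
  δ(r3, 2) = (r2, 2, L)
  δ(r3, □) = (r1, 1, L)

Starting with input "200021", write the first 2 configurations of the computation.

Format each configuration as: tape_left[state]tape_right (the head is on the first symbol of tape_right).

Transitions applied:
Step 1: δ(r0, 2) = (rR, 1, L)

The first 2 configurations are:
[r0]200021 ⊢ [rR]□100021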